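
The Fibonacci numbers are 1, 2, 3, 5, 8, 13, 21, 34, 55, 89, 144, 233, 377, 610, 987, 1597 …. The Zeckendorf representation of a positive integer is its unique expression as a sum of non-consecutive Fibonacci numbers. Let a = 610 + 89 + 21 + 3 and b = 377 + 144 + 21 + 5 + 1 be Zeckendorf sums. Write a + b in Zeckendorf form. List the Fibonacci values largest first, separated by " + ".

The two numbers are 723 and 548, so their sum is 1271.
subtract 987 from 1271: 284 remains
subtract 233 from 284: 51 remains
subtract 34 from 51: 17 remains
subtract 13 from 17: 4 remains
subtract 3 from 4: 1 remains
subtract 1 from 1: 0 remains

987 + 233 + 34 + 13 + 3 + 1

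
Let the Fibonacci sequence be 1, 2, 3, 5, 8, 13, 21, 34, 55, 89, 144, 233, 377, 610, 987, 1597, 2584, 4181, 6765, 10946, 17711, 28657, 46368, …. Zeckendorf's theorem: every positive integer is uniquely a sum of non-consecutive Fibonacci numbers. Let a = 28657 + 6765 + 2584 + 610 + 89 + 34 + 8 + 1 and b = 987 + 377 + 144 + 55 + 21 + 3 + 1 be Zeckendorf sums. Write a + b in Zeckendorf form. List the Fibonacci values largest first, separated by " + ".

28657 + 10946 + 610 + 89 + 34

The two numbers are 38748 and 1588, so their sum is 40336.
40336 − 28657 = 11679
11679 − 10946 = 733
733 − 610 = 123
123 − 89 = 34
34 − 34 = 0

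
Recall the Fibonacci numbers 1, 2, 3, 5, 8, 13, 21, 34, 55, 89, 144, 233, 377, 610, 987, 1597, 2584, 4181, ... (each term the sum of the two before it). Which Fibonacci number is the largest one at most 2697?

2584 ≤ 2697 < 4181, so the largest Fibonacci number not exceeding 2697 is 2584.

2584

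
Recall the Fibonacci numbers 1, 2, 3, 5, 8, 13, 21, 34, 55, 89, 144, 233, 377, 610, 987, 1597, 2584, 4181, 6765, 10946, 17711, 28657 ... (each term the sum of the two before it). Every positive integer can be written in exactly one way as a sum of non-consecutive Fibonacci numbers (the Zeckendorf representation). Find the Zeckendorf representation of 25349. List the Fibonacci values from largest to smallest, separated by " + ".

Repeatedly subtract the largest Fibonacci number that fits:
subtract 17711 from 25349: 7638 remains
subtract 6765 from 7638: 873 remains
subtract 610 from 873: 263 remains
subtract 233 from 263: 30 remains
subtract 21 from 30: 9 remains
subtract 8 from 9: 1 remains
subtract 1 from 1: 0 remains
So 25349 = 17711 + 6765 + 610 + 233 + 21 + 8 + 1, with no two terms consecutive in the sequence.

17711 + 6765 + 610 + 233 + 21 + 8 + 1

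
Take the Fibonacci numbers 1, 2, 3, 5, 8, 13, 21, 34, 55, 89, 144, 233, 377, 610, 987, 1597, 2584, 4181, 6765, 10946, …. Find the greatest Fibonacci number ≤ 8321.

6765

6765 ≤ 8321 < 10946, so the largest Fibonacci number not exceeding 8321 is 6765.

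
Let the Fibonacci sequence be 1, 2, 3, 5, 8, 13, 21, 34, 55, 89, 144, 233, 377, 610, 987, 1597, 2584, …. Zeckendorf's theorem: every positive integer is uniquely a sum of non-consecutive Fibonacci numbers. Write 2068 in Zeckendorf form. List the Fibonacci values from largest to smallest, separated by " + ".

1597 + 377 + 89 + 5

Greedy algorithm:
2068: greatest Fibonacci not exceeding it is 1597, leaving 471
471: greatest Fibonacci not exceeding it is 377, leaving 94
94: greatest Fibonacci not exceeding it is 89, leaving 5
5: greatest Fibonacci not exceeding it is 5, leaving 0
So 2068 = 1597 + 377 + 89 + 5, with no two terms consecutive in the sequence.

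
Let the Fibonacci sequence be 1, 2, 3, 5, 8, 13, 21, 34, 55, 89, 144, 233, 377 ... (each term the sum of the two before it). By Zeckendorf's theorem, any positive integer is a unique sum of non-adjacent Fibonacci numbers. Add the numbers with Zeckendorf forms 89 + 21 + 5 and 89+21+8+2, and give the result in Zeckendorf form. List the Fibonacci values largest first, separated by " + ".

233 + 2

The two numbers are 115 and 120, so their sum is 235.
take 233 (≤ 235); 235 − 233 = 2
take 2 (≤ 2); 2 − 2 = 0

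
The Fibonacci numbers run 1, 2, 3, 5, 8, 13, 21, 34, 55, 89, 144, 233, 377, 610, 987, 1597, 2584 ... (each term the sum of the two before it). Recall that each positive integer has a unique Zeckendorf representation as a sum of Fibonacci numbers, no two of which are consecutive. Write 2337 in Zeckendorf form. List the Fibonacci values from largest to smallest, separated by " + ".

Greedily peel off the largest Fibonacci term at each step:
1597 ≤ 2337 < 2584, so take 1597; remainder 740
610 ≤ 740 < 987, so take 610; remainder 130
89 ≤ 130 < 144, so take 89; remainder 41
34 ≤ 41 < 55, so take 34; remainder 7
5 ≤ 7 < 8, so take 5; remainder 2
2 ≤ 2 < 3, so take 2; remainder 0
So 2337 = 1597 + 610 + 89 + 34 + 5 + 2, with no two terms consecutive in the sequence.

1597 + 610 + 89 + 34 + 5 + 2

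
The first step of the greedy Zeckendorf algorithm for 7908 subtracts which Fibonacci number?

6765 ≤ 7908 < 10946, so the largest Fibonacci number not exceeding 7908 is 6765.

6765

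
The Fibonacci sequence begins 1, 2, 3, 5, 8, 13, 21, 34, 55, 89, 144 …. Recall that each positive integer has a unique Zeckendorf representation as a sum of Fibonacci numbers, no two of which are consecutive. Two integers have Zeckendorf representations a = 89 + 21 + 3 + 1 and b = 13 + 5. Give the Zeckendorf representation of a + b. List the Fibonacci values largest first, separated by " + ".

89 + 34 + 8 + 1

The two numbers are 114 and 18, so their sum is 132.
Greedily peel off the largest Fibonacci term at each step:
89 ≤ 132 < 144, so take 89; remainder 43
34 ≤ 43 < 55, so take 34; remainder 9
8 ≤ 9 < 13, so take 8; remainder 1
1 ≤ 1 < 2, so take 1; remainder 0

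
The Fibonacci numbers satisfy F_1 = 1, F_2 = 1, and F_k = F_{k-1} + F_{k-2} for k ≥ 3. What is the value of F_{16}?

Iterating the recurrence up to F_{9} = 34 and F_{8} = 21:
F_{10} = F_{9} + F_{8} = 34 + 21 = 55
F_{11} = F_{10} + F_{9} = 55 + 34 = 89
F_{12} = F_{11} + F_{10} = 89 + 55 = 144
F_{13} = F_{12} + F_{11} = 144 + 89 = 233
F_{14} = F_{13} + F_{12} = 233 + 144 = 377
F_{15} = F_{14} + F_{13} = 377 + 233 = 610
F_{16} = F_{15} + F_{14} = 610 + 377 = 987

987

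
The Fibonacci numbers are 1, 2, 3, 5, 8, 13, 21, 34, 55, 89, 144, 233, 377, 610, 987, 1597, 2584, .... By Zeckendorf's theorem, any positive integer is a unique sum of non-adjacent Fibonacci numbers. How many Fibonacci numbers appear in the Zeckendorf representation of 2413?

6

Greedily peel off the largest Fibonacci term at each step:
2413: greatest Fibonacci not exceeding it is 1597, leaving 816
816: greatest Fibonacci not exceeding it is 610, leaving 206
206: greatest Fibonacci not exceeding it is 144, leaving 62
62: greatest Fibonacci not exceeding it is 55, leaving 7
7: greatest Fibonacci not exceeding it is 5, leaving 2
2: greatest Fibonacci not exceeding it is 2, leaving 0
2413 = 1597 + 610 + 144 + 55 + 5 + 2, which has 6 terms.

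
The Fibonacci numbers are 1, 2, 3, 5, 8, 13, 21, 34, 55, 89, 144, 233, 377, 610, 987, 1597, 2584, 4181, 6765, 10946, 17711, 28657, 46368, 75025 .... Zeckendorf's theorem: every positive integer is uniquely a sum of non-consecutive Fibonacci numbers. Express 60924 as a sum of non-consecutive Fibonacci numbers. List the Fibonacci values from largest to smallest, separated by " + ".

Greedy algorithm:
46368 ≤ 60924 < 75025, so take 46368; remainder 14556
10946 ≤ 14556 < 17711, so take 10946; remainder 3610
2584 ≤ 3610 < 4181, so take 2584; remainder 1026
987 ≤ 1026 < 1597, so take 987; remainder 39
34 ≤ 39 < 55, so take 34; remainder 5
5 ≤ 5 < 8, so take 5; remainder 0
So 60924 = 46368 + 10946 + 2584 + 987 + 34 + 5, with no two terms consecutive in the sequence.

46368 + 10946 + 2584 + 987 + 34 + 5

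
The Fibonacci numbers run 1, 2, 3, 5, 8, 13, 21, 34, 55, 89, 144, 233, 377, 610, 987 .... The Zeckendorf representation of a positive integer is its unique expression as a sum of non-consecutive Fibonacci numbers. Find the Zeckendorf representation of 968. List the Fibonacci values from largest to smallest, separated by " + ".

subtract 610 from 968: 358 remains
subtract 233 from 358: 125 remains
subtract 89 from 125: 36 remains
subtract 34 from 36: 2 remains
subtract 2 from 2: 0 remains
So 968 = 610 + 233 + 89 + 34 + 2, with no two terms consecutive in the sequence.

610 + 233 + 89 + 34 + 2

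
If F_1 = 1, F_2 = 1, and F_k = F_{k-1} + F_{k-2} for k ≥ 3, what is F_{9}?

Iterating the recurrence up to F_{3} = 2 and F_{2} = 1:
F_{4} = F_{3} + F_{2} = 2 + 1 = 3
F_{5} = F_{4} + F_{3} = 3 + 2 = 5
F_{6} = F_{5} + F_{4} = 5 + 3 = 8
F_{7} = F_{6} + F_{5} = 8 + 5 = 13
F_{8} = F_{7} + F_{6} = 13 + 8 = 21
F_{9} = F_{8} + F_{7} = 21 + 13 = 34

34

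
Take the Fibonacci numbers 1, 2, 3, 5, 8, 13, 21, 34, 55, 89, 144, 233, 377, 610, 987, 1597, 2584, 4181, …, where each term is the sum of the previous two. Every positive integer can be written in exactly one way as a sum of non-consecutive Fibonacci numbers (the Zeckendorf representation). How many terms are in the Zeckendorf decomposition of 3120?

Greedily peel off the largest Fibonacci term at each step:
3120 − 2584 = 536
536 − 377 = 159
159 − 144 = 15
15 − 13 = 2
2 − 2 = 0
3120 = 2584 + 377 + 144 + 13 + 2, which has 5 terms.

5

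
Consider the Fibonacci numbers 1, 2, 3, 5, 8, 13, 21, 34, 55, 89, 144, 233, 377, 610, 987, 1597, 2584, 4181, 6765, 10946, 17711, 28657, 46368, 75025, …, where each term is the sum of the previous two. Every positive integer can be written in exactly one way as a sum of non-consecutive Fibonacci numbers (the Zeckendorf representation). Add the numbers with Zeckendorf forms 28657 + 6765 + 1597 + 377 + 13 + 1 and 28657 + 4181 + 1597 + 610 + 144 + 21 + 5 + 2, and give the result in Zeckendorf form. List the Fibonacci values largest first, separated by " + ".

46368 + 17711 + 6765 + 1597 + 144 + 34 + 8

The two numbers are 37410 and 35217, so their sum is 72627.
subtract 46368 from 72627: 26259 remains
subtract 17711 from 26259: 8548 remains
subtract 6765 from 8548: 1783 remains
subtract 1597 from 1783: 186 remains
subtract 144 from 186: 42 remains
subtract 34 from 42: 8 remains
subtract 8 from 8: 0 remains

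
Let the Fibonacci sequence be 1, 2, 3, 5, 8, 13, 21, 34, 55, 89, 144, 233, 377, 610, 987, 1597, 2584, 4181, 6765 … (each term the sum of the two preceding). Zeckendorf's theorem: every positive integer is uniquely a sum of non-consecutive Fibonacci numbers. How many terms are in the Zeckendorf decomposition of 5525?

Greedy algorithm:
take 4181 (≤ 5525); 5525 − 4181 = 1344
take 987 (≤ 1344); 1344 − 987 = 357
take 233 (≤ 357); 357 − 233 = 124
take 89 (≤ 124); 124 − 89 = 35
take 34 (≤ 35); 35 − 34 = 1
take 1 (≤ 1); 1 − 1 = 0
5525 = 4181 + 987 + 233 + 89 + 34 + 1, which has 6 terms.

6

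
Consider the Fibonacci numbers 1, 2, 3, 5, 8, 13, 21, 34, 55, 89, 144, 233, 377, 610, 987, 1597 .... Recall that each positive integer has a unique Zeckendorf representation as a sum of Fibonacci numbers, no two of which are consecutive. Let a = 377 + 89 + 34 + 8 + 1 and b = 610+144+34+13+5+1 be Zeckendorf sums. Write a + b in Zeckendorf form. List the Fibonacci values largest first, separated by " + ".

987 + 233 + 89 + 5 + 2

The two numbers are 509 and 807, so their sum is 1316.
Greedily peel off the largest Fibonacci term at each step:
987 ≤ 1316 < 1597, so take 987; remainder 329
233 ≤ 329 < 377, so take 233; remainder 96
89 ≤ 96 < 144, so take 89; remainder 7
5 ≤ 7 < 8, so take 5; remainder 2
2 ≤ 2 < 3, so take 2; remainder 0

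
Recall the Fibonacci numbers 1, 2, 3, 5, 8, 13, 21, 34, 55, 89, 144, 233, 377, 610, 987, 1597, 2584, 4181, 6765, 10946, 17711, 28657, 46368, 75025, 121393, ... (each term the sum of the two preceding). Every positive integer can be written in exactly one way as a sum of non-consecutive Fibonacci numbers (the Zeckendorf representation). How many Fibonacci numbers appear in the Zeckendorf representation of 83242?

Greedily peel off the largest Fibonacci term at each step:
75025 ≤ 83242 < 121393, so take 75025; remainder 8217
6765 ≤ 8217 < 10946, so take 6765; remainder 1452
987 ≤ 1452 < 1597, so take 987; remainder 465
377 ≤ 465 < 610, so take 377; remainder 88
55 ≤ 88 < 89, so take 55; remainder 33
21 ≤ 33 < 34, so take 21; remainder 12
8 ≤ 12 < 13, so take 8; remainder 4
3 ≤ 4 < 5, so take 3; remainder 1
1 ≤ 1 < 2, so take 1; remainder 0
83242 = 75025 + 6765 + 987 + 377 + 55 + 21 + 8 + 3 + 1, which has 9 terms.

9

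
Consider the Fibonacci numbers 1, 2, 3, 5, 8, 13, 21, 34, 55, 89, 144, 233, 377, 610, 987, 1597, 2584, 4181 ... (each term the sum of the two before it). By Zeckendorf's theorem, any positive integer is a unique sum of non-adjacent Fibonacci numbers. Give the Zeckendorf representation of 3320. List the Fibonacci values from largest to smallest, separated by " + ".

3320 − 2584 = 736
736 − 610 = 126
126 − 89 = 37
37 − 34 = 3
3 − 3 = 0
So 3320 = 2584 + 610 + 89 + 34 + 3, with no two terms consecutive in the sequence.

2584 + 610 + 89 + 34 + 3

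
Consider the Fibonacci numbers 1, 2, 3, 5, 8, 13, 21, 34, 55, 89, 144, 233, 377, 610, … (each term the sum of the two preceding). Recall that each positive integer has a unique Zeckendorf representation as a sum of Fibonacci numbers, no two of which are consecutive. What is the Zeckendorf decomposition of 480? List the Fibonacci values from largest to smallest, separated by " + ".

377 + 89 + 13 + 1

subtract 377 from 480: 103 remains
subtract 89 from 103: 14 remains
subtract 13 from 14: 1 remains
subtract 1 from 1: 0 remains
So 480 = 377 + 89 + 13 + 1, with no two terms consecutive in the sequence.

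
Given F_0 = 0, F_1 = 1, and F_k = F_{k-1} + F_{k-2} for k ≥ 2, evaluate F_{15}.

Iterating the recurrence up to F_{8} = 21 and F_{7} = 13:
F_{9} = F_{8} + F_{7} = 21 + 13 = 34
F_{10} = F_{9} + F_{8} = 34 + 21 = 55
F_{11} = F_{10} + F_{9} = 55 + 34 = 89
F_{12} = F_{11} + F_{10} = 89 + 55 = 144
F_{13} = F_{12} + F_{11} = 144 + 89 = 233
F_{14} = F_{13} + F_{12} = 233 + 144 = 377
F_{15} = F_{14} + F_{13} = 377 + 233 = 610

610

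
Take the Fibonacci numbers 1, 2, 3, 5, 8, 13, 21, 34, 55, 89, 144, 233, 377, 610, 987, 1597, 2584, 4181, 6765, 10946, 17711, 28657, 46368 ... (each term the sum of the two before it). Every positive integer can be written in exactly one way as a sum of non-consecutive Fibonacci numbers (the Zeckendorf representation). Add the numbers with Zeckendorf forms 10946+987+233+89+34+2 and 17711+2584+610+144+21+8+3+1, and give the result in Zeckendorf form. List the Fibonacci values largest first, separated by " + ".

28657 + 4181 + 377 + 144 + 13 + 1

The two numbers are 12291 and 21082, so their sum is 33373.
Repeatedly subtract the largest Fibonacci number that fits:
subtract 28657 from 33373: 4716 remains
subtract 4181 from 4716: 535 remains
subtract 377 from 535: 158 remains
subtract 144 from 158: 14 remains
subtract 13 from 14: 1 remains
subtract 1 from 1: 0 remains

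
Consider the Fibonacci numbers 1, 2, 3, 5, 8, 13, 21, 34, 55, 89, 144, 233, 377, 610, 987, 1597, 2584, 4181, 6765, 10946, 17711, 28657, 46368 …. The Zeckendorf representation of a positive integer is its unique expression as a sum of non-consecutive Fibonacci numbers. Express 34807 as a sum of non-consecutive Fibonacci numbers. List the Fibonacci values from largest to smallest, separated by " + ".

34807: greatest Fibonacci not exceeding it is 28657, leaving 6150
6150: greatest Fibonacci not exceeding it is 4181, leaving 1969
1969: greatest Fibonacci not exceeding it is 1597, leaving 372
372: greatest Fibonacci not exceeding it is 233, leaving 139
139: greatest Fibonacci not exceeding it is 89, leaving 50
50: greatest Fibonacci not exceeding it is 34, leaving 16
16: greatest Fibonacci not exceeding it is 13, leaving 3
3: greatest Fibonacci not exceeding it is 3, leaving 0
So 34807 = 28657 + 4181 + 1597 + 233 + 89 + 34 + 13 + 3, with no two terms consecutive in the sequence.

28657 + 4181 + 1597 + 233 + 89 + 34 + 13 + 3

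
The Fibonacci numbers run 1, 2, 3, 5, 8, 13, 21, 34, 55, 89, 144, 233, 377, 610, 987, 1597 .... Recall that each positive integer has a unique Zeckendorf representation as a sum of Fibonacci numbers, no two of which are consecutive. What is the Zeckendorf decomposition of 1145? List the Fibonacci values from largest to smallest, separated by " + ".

Repeatedly subtract the largest Fibonacci number that fits:
largest Fibonacci ≤ 1145 is 987; 1145 − 987 = 158
largest Fibonacci ≤ 158 is 144; 158 − 144 = 14
largest Fibonacci ≤ 14 is 13; 14 − 13 = 1
largest Fibonacci ≤ 1 is 1; 1 − 1 = 0
So 1145 = 987 + 144 + 13 + 1, with no two terms consecutive in the sequence.

987 + 144 + 13 + 1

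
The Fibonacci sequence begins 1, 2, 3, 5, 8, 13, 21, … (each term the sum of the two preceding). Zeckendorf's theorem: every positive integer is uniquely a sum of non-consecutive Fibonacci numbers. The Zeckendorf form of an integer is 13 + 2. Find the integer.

15

13 + 2 = 15.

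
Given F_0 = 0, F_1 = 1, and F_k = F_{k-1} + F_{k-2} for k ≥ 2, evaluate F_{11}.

89

Iterating the recurrence up to F_{6} = 8 and F_{5} = 5:
F_{7} = F_{6} + F_{5} = 8 + 5 = 13
F_{8} = F_{7} + F_{6} = 13 + 8 = 21
F_{9} = F_{8} + F_{7} = 21 + 13 = 34
F_{10} = F_{9} + F_{8} = 34 + 21 = 55
F_{11} = F_{10} + F_{9} = 55 + 34 = 89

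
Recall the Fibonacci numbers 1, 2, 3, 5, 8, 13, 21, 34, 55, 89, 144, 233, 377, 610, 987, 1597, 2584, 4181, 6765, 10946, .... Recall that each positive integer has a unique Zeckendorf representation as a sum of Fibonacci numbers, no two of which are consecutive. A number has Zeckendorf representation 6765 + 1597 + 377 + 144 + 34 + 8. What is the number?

8925

6765 + 1597 + 377 + 144 + 34 + 8 = 8925.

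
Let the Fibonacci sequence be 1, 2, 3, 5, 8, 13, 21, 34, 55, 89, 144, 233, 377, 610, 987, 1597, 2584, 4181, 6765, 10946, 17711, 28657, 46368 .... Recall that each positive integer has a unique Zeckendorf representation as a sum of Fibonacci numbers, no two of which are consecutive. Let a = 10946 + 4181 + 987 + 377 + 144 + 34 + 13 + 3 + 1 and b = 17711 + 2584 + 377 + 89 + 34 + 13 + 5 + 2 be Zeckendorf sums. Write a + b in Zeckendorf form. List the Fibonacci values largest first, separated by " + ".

28657 + 6765 + 1597 + 377 + 89 + 13 + 3

The two numbers are 16686 and 20815, so their sum is 37501.
take 28657 (≤ 37501); 37501 − 28657 = 8844
take 6765 (≤ 8844); 8844 − 6765 = 2079
take 1597 (≤ 2079); 2079 − 1597 = 482
take 377 (≤ 482); 482 − 377 = 105
take 89 (≤ 105); 105 − 89 = 16
take 13 (≤ 16); 16 − 13 = 3
take 3 (≤ 3); 3 − 3 = 0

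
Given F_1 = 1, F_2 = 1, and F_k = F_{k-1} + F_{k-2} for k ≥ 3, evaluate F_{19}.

Iterating the recurrence up to F_{15} = 610 and F_{14} = 377:
F_{16} = F_{15} + F_{14} = 610 + 377 = 987
F_{17} = F_{16} + F_{15} = 987 + 610 = 1597
F_{18} = F_{17} + F_{16} = 1597 + 987 = 2584
F_{19} = F_{18} + F_{17} = 2584 + 1597 = 4181

4181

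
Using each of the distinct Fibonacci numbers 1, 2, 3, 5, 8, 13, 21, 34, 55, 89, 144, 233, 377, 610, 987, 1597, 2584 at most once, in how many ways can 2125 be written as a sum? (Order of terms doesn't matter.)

14

2125 = 1597+377+144+5+2 = 1597+377+89+55+5+2 = 987+610+377+144+5+2 = 1597+377+89+34+21+5+2 = … (10 more), for 14 in all.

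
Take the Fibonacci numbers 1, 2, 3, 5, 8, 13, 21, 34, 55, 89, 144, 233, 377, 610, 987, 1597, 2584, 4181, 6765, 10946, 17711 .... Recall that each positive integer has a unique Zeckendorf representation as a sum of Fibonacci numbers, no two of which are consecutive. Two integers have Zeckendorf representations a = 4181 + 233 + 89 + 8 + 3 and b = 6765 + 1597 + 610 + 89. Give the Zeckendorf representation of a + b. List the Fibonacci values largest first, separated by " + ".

10946 + 2584 + 34 + 8 + 3

The two numbers are 4514 and 9061, so their sum is 13575.
take 10946 (≤ 13575); 13575 − 10946 = 2629
take 2584 (≤ 2629); 2629 − 2584 = 45
take 34 (≤ 45); 45 − 34 = 11
take 8 (≤ 11); 11 − 8 = 3
take 3 (≤ 3); 3 − 3 = 0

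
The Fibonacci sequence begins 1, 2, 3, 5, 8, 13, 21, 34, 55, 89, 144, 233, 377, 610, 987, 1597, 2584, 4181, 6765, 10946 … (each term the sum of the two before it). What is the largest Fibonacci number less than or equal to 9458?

6765 ≤ 9458 < 10946, so the largest Fibonacci number not exceeding 9458 is 6765.

6765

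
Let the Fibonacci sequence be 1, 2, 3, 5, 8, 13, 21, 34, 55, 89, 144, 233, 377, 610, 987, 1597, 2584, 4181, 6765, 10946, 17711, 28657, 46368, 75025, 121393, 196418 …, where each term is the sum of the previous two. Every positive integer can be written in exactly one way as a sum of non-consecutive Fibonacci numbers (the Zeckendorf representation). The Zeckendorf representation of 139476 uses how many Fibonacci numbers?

139476 − 121393 = 18083
18083 − 17711 = 372
372 − 233 = 139
139 − 89 = 50
50 − 34 = 16
16 − 13 = 3
3 − 3 = 0
139476 = 121393 + 17711 + 233 + 89 + 34 + 13 + 3, which has 7 terms.

7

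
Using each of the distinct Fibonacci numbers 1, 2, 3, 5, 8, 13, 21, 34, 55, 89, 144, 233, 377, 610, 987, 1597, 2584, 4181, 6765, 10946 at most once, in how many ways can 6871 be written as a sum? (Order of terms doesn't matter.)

25

Each representation comes from the Zeckendorf form by replacing some F_k with F_{k−1} + F_{k−2} where possible.
6871 = 6765+89+13+3+1 = 6765+89+8+5+3+1 = 6765+55+34+13+3+1 = 4181+2584+89+13+3+1 = 6765+55+34+8+5+3+1 = … (20 more), for 25 in all.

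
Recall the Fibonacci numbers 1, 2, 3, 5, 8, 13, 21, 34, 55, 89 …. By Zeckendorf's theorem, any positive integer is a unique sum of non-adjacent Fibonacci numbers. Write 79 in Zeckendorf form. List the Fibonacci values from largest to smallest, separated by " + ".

55 + 21 + 3

Repeatedly subtract the largest Fibonacci number that fits:
subtract 55 from 79: 24 remains
subtract 21 from 24: 3 remains
subtract 3 from 3: 0 remains
So 79 = 55 + 21 + 3, with no two terms consecutive in the sequence.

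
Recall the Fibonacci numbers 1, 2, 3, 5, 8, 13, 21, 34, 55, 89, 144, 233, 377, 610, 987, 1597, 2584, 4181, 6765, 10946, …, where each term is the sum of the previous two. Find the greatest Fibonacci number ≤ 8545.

6765

6765 ≤ 8545 < 10946, so the largest Fibonacci number not exceeding 8545 is 6765.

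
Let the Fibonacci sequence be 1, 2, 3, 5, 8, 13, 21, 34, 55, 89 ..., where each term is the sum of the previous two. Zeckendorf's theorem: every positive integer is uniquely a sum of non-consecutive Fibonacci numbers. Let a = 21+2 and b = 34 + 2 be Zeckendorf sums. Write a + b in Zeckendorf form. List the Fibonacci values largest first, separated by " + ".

55 + 3 + 1

The two numbers are 23 and 36, so their sum is 59.
Greedily peel off the largest Fibonacci term at each step:
subtract 55 from 59: 4 remains
subtract 3 from 4: 1 remains
subtract 1 from 1: 0 remains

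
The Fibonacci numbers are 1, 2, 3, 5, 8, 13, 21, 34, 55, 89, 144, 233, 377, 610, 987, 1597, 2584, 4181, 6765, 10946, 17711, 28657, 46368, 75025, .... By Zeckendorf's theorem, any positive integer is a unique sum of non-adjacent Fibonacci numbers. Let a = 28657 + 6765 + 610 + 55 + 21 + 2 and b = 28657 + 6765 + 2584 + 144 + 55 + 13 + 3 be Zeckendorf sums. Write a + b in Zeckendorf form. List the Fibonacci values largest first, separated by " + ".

46368 + 17711 + 6765 + 2584 + 610 + 233 + 55 + 5

The two numbers are 36110 and 38221, so their sum is 74331.
Greedily peel off the largest Fibonacci term at each step:
46368 ≤ 74331 < 75025, so take 46368; remainder 27963
17711 ≤ 27963 < 28657, so take 17711; remainder 10252
6765 ≤ 10252 < 10946, so take 6765; remainder 3487
2584 ≤ 3487 < 4181, so take 2584; remainder 903
610 ≤ 903 < 987, so take 610; remainder 293
233 ≤ 293 < 377, so take 233; remainder 60
55 ≤ 60 < 89, so take 55; remainder 5
5 ≤ 5 < 8, so take 5; remainder 0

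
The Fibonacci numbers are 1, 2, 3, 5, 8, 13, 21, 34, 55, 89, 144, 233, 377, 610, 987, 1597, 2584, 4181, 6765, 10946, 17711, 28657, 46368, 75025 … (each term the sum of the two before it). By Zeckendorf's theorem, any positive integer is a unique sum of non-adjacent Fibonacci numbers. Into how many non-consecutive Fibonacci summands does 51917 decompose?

subtract 46368 from 51917: 5549 remains
subtract 4181 from 5549: 1368 remains
subtract 987 from 1368: 381 remains
subtract 377 from 381: 4 remains
subtract 3 from 4: 1 remains
subtract 1 from 1: 0 remains
51917 = 46368 + 4181 + 987 + 377 + 3 + 1, which has 6 terms.

6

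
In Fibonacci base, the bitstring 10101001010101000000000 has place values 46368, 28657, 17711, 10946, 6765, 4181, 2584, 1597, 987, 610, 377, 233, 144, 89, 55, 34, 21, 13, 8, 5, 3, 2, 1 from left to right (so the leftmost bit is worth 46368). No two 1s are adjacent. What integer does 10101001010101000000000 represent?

Summing the place values of the 1 bits: 46368 + 17711 + 6765 + 1597 + 610 + 233 + 89 = 73373.

73373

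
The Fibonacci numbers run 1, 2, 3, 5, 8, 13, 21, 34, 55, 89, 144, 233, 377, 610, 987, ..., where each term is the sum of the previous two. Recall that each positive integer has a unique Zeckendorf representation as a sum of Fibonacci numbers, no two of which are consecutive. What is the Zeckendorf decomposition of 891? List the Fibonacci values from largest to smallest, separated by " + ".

610 + 233 + 34 + 13 + 1

Greedily peel off the largest Fibonacci term at each step:
take 610 (≤ 891); 891 − 610 = 281
take 233 (≤ 281); 281 − 233 = 48
take 34 (≤ 48); 48 − 34 = 14
take 13 (≤ 14); 14 − 13 = 1
take 1 (≤ 1); 1 − 1 = 0
So 891 = 610 + 233 + 34 + 13 + 1, with no two terms consecutive in the sequence.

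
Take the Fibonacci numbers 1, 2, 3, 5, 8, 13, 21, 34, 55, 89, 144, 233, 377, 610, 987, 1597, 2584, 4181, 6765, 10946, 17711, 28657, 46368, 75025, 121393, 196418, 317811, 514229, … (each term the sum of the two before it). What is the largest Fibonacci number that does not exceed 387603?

317811 ≤ 387603 < 514229, so the largest Fibonacci number not exceeding 387603 is 317811.

317811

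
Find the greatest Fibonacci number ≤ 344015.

317811

317811 ≤ 344015 < 514229, so the largest Fibonacci number not exceeding 344015 is 317811.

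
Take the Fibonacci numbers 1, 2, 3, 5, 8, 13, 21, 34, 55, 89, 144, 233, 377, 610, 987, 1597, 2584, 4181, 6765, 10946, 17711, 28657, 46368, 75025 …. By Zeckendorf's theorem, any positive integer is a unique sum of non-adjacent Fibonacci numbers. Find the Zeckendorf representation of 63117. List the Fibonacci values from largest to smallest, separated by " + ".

63117 − 46368 = 16749
16749 − 10946 = 5803
5803 − 4181 = 1622
1622 − 1597 = 25
25 − 21 = 4
4 − 3 = 1
1 − 1 = 0
So 63117 = 46368 + 10946 + 4181 + 1597 + 21 + 3 + 1, with no two terms consecutive in the sequence.

46368 + 10946 + 4181 + 1597 + 21 + 3 + 1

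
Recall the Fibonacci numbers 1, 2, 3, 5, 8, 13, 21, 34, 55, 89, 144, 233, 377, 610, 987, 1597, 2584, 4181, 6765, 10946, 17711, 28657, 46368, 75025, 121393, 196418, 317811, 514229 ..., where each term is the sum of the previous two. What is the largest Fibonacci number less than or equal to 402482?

317811 ≤ 402482 < 514229, so the largest Fibonacci number not exceeding 402482 is 317811.

317811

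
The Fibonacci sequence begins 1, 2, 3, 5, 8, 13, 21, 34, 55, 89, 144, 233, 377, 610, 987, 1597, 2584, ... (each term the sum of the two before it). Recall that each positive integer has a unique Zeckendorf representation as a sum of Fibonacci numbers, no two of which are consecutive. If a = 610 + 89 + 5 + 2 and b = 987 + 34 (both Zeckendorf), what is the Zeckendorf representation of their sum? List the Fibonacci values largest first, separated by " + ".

1597 + 89 + 34 + 5 + 2

The two numbers are 706 and 1021, so their sum is 1727.
Repeatedly subtract the largest Fibonacci number that fits:
subtract 1597 from 1727: 130 remains
subtract 89 from 130: 41 remains
subtract 34 from 41: 7 remains
subtract 5 from 7: 2 remains
subtract 2 from 2: 0 remains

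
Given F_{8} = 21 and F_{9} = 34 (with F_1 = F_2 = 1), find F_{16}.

By the doubling identity F_{2k} = F_k(2F_{k+1} − F_k): F_{16} = 21·(2·34 − 21) = 21·47 = 987.

987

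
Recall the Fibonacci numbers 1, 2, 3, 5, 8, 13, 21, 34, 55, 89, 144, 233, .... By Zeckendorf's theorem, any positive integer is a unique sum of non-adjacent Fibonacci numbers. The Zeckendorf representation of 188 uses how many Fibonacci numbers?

4

144 ≤ 188 < 233, so take 144; remainder 44
34 ≤ 44 < 55, so take 34; remainder 10
8 ≤ 10 < 13, so take 8; remainder 2
2 ≤ 2 < 3, so take 2; remainder 0
188 = 144 + 34 + 8 + 2, which has 4 terms.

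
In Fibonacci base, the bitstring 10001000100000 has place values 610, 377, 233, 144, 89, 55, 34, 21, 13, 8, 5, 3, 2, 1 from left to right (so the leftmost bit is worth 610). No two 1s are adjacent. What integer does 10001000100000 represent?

Summing the place values of the 1 bits: 610 + 89 + 13 = 712.

712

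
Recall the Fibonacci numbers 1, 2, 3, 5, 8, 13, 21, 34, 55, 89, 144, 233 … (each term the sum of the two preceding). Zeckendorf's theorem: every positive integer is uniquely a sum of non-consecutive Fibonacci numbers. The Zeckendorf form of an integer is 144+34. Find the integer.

144+34 = 178.

178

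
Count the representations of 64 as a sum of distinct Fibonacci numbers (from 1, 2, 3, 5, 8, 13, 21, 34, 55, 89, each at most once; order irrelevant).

5

Starting from the Zeckendorf form and repeatedly splitting a term F_k into F_{k−1} + F_{k−2} (when neither is already used) reaches every representation.
64 = 55+8+1 = 55+5+3+1 = 34+21+8+1 = … (2 more), for 5 in all.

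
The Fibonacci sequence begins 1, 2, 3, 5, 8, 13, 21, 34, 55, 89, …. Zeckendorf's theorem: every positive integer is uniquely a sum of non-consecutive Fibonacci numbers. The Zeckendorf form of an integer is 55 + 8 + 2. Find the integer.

65

55 + 8 + 2 = 65.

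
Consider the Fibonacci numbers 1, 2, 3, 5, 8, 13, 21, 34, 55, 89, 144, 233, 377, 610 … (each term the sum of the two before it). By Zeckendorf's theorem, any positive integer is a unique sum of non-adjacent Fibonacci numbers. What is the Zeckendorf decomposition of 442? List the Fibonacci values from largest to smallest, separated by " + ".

377 + 55 + 8 + 2

442: greatest Fibonacci not exceeding it is 377, leaving 65
65: greatest Fibonacci not exceeding it is 55, leaving 10
10: greatest Fibonacci not exceeding it is 8, leaving 2
2: greatest Fibonacci not exceeding it is 2, leaving 0
So 442 = 377 + 55 + 8 + 2, with no two terms consecutive in the sequence.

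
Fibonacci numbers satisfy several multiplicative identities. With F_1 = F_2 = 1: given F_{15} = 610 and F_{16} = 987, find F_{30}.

By the doubling identity F_{2k} = F_k(2F_{k+1} − F_k): F_{30} = 610·(2·987 − 610) = 610·1364 = 832040.

832040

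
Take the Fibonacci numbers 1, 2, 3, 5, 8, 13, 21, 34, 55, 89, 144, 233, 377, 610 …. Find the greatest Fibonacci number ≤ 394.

377

377 ≤ 394 < 610, so the largest Fibonacci number not exceeding 394 is 377.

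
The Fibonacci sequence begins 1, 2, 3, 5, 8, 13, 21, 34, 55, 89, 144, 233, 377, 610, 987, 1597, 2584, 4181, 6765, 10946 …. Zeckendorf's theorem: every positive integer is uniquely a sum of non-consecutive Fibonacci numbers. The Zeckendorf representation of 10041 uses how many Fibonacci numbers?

largest Fibonacci ≤ 10041 is 6765; 10041 − 6765 = 3276
largest Fibonacci ≤ 3276 is 2584; 3276 − 2584 = 692
largest Fibonacci ≤ 692 is 610; 692 − 610 = 82
largest Fibonacci ≤ 82 is 55; 82 − 55 = 27
largest Fibonacci ≤ 27 is 21; 27 − 21 = 6
largest Fibonacci ≤ 6 is 5; 6 − 5 = 1
largest Fibonacci ≤ 1 is 1; 1 − 1 = 0
10041 = 6765 + 2584 + 610 + 55 + 21 + 5 + 1, which has 7 terms.

7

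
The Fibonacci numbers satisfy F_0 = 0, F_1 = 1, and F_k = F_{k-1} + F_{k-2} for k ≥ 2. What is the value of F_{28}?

Iterating the recurrence up to F_{23} = 28657 and F_{22} = 17711:
F_{24} = F_{23} + F_{22} = 28657 + 17711 = 46368
F_{25} = F_{24} + F_{23} = 46368 + 28657 = 75025
F_{26} = F_{25} + F_{24} = 75025 + 46368 = 121393
F_{27} = F_{26} + F_{25} = 121393 + 75025 = 196418
F_{28} = F_{27} + F_{26} = 196418 + 121393 = 317811

317811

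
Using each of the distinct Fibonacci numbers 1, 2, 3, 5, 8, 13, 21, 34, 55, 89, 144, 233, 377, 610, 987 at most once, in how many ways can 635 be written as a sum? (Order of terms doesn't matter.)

8

Each representation comes from the Zeckendorf form by replacing some F_k with F_{k−1} + F_{k−2} where possible.
635 = 610+21+3+1 = 610+13+8+3+1 = 377+233+21+3+1 = 377+233+13+8+3+1 = … (4 more), for 8 in all.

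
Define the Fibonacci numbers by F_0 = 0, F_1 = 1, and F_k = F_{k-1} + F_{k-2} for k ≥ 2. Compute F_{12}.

144

Iterating the recurrence up to F_{6} = 8 and F_{5} = 5:
F_{7} = F_{6} + F_{5} = 8 + 5 = 13
F_{8} = F_{7} + F_{6} = 13 + 8 = 21
F_{9} = F_{8} + F_{7} = 21 + 13 = 34
F_{10} = F_{9} + F_{8} = 34 + 21 = 55
F_{11} = F_{10} + F_{9} = 55 + 34 = 89
F_{12} = F_{11} + F_{10} = 89 + 55 = 144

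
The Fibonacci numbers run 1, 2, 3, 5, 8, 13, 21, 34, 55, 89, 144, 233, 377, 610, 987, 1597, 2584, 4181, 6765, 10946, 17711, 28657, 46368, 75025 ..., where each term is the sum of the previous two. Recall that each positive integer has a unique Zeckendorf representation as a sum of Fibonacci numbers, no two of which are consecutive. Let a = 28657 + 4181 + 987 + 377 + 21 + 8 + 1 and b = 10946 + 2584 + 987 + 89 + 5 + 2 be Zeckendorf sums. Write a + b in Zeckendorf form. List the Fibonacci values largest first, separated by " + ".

The two numbers are 34232 and 14613, so their sum is 48845.
Repeatedly subtract the largest Fibonacci number that fits:
48845 − 46368 = 2477
2477 − 1597 = 880
880 − 610 = 270
270 − 233 = 37
37 − 34 = 3
3 − 3 = 0

46368 + 1597 + 610 + 233 + 34 + 3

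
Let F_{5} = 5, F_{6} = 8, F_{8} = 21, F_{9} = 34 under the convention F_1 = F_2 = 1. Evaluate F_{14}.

377

By the addition formula F_{m+n} = F_m F_{n+1} + F_{m−1} F_n with m=6, n=8: F_{14} = 8·34 + 5·21 = 272 + 105 = 377.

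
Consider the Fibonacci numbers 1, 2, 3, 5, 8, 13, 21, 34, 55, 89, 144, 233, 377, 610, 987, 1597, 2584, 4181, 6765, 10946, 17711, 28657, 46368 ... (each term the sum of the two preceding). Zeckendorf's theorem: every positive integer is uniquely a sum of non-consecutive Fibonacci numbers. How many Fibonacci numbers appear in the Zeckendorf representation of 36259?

Repeatedly subtract the largest Fibonacci number that fits:
36259: greatest Fibonacci not exceeding it is 28657, leaving 7602
7602: greatest Fibonacci not exceeding it is 6765, leaving 837
837: greatest Fibonacci not exceeding it is 610, leaving 227
227: greatest Fibonacci not exceeding it is 144, leaving 83
83: greatest Fibonacci not exceeding it is 55, leaving 28
28: greatest Fibonacci not exceeding it is 21, leaving 7
7: greatest Fibonacci not exceeding it is 5, leaving 2
2: greatest Fibonacci not exceeding it is 2, leaving 0
36259 = 28657 + 6765 + 610 + 144 + 55 + 21 + 5 + 2, which has 8 terms.

8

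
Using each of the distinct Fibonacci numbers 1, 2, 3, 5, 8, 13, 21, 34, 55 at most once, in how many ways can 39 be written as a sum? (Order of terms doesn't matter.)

39 = 34+5 = 34+3+2 = 21+13+5 = 21+13+3+2 = 21+8+5+3+2 — 5 representations.

5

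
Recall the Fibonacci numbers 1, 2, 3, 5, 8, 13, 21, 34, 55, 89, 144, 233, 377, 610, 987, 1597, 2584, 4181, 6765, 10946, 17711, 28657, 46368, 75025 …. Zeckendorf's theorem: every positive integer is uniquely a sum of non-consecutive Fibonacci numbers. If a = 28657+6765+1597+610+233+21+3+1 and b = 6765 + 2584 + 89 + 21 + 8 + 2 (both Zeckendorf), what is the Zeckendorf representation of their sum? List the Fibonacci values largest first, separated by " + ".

46368 + 987 + 1

The two numbers are 37887 and 9469, so their sum is 47356.
Greedily peel off the largest Fibonacci term at each step:
take 46368 (≤ 47356); 47356 − 46368 = 988
take 987 (≤ 988); 988 − 987 = 1
take 1 (≤ 1); 1 − 1 = 0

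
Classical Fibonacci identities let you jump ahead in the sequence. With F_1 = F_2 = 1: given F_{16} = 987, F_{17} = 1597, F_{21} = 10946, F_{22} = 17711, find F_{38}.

39088169

By the addition formula F_{m+n} = F_m F_{n+1} + F_{m−1} F_n with m=17, n=21: F_{38} = 1597·17711 + 987·10946 = 28284467 + 10803702 = 39088169.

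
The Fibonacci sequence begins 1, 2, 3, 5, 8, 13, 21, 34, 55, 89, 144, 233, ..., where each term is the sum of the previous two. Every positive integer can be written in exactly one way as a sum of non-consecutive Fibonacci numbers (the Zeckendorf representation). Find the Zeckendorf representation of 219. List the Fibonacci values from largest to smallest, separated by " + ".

Repeatedly subtract the largest Fibonacci number that fits:
largest Fibonacci ≤ 219 is 144; 219 − 144 = 75
largest Fibonacci ≤ 75 is 55; 75 − 55 = 20
largest Fibonacci ≤ 20 is 13; 20 − 13 = 7
largest Fibonacci ≤ 7 is 5; 7 − 5 = 2
largest Fibonacci ≤ 2 is 2; 2 − 2 = 0
So 219 = 144 + 55 + 13 + 5 + 2, with no two terms consecutive in the sequence.

144 + 55 + 13 + 5 + 2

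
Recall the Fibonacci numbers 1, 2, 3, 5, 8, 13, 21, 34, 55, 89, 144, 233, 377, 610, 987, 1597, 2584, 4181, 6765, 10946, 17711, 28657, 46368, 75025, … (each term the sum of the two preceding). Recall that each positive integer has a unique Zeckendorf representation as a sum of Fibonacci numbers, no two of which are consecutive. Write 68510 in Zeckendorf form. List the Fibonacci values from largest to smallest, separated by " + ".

46368 + 17711 + 4181 + 233 + 13 + 3 + 1

take 46368 (≤ 68510); 68510 − 46368 = 22142
take 17711 (≤ 22142); 22142 − 17711 = 4431
take 4181 (≤ 4431); 4431 − 4181 = 250
take 233 (≤ 250); 250 − 233 = 17
take 13 (≤ 17); 17 − 13 = 4
take 3 (≤ 4); 4 − 3 = 1
take 1 (≤ 1); 1 − 1 = 0
So 68510 = 46368 + 17711 + 4181 + 233 + 13 + 3 + 1, with no two terms consecutive in the sequence.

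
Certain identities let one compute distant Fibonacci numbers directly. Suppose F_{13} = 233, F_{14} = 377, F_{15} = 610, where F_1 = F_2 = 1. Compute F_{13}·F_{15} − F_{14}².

233·610 − 377² = 142130 − 142129 = 1. (Cassini's identity: F_{k−1}F_{k+1} − F_k² = (−1)^k.)

1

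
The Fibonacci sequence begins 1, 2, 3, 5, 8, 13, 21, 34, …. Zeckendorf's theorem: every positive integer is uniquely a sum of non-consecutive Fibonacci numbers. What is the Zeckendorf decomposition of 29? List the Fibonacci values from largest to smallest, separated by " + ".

Greedily peel off the largest Fibonacci term at each step:
29 − 21 = 8
8 − 8 = 0
So 29 = 21 + 8, with no two terms consecutive in the sequence.

21 + 8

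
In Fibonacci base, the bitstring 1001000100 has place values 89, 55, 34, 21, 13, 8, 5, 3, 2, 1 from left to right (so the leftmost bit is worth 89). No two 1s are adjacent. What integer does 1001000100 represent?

113

Summing the place values of the 1 bits: 89 + 21 + 3 = 113.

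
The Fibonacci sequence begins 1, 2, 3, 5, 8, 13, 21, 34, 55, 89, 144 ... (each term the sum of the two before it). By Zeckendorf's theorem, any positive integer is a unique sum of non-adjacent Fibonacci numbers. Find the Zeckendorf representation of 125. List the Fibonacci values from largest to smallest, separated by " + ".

89 + 34 + 2

89 ≤ 125 < 144, so take 89; remainder 36
34 ≤ 36 < 55, so take 34; remainder 2
2 ≤ 2 < 3, so take 2; remainder 0
So 125 = 89 + 34 + 2, with no two terms consecutive in the sequence.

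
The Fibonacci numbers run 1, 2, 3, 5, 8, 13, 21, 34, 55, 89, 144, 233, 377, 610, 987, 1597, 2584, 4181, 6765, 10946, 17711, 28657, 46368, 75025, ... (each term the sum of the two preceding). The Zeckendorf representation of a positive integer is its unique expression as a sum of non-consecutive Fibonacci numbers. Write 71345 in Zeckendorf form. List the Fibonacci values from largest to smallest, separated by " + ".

largest Fibonacci ≤ 71345 is 46368; 71345 − 46368 = 24977
largest Fibonacci ≤ 24977 is 17711; 24977 − 17711 = 7266
largest Fibonacci ≤ 7266 is 6765; 7266 − 6765 = 501
largest Fibonacci ≤ 501 is 377; 501 − 377 = 124
largest Fibonacci ≤ 124 is 89; 124 − 89 = 35
largest Fibonacci ≤ 35 is 34; 35 − 34 = 1
largest Fibonacci ≤ 1 is 1; 1 − 1 = 0
So 71345 = 46368 + 17711 + 6765 + 377 + 89 + 34 + 1, with no two terms consecutive in the sequence.

46368 + 17711 + 6765 + 377 + 89 + 34 + 1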